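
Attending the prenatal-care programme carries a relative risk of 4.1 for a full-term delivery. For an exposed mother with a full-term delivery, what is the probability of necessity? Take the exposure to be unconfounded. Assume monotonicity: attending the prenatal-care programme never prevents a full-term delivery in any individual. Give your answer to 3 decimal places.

Under exogeneity and monotonicity, PN = (RR − 1) / RR = 1 − 1/RR.
PN = (4.1 − 1) / 4.1 = 3.1 / 4.1 ≈ 0.7561

PN ≈ 0.756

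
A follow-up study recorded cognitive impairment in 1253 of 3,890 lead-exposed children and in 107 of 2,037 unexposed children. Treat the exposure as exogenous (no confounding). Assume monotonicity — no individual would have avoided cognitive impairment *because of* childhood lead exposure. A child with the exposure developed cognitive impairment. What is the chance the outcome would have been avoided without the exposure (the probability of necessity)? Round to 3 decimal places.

p₁ = P(outcome | exposed) = 1253/3890 = 0.32211
p₀ = P(outcome | unexposed) = 107/2037 = 0.052528
Under exogeneity and monotonicity, PN = (p₁ − p₀) / p₁.
PN = (0.32211 − 0.052528) / 0.32211 = 0.26958 / 0.32211 ≈ 0.8369

PN ≈ 0.837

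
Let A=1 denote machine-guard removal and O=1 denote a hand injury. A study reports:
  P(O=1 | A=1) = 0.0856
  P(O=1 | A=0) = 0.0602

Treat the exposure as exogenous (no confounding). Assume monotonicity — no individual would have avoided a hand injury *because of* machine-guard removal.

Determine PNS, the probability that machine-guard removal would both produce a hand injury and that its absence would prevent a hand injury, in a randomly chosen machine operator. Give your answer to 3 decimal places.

PNS ≈ 0.025

Let p₁ = 0.0856, p₀ = 0.0602.
Under exogeneity and monotonicity, PNS = p₁ − p₀.
PNS = 0.0856 − 0.0602 = 0.0254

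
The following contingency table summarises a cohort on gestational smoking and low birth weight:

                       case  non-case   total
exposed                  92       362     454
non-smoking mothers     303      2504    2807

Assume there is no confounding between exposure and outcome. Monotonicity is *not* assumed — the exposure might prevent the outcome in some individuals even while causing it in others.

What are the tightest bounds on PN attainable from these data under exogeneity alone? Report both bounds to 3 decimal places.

0.467 ≤ PN ≤ 1.000

p₁ = P(outcome | exposed) = 92/454 = 0.20264
p₀ = P(outcome | unexposed) = 303/2807 = 0.10794
Under exogeneity alone the bounds on PN are max{0,(p₁−p₀)/p₁} ≤ PN ≤ min{1,(1−p₀)/p₁}.
  lower = (p₁ − p₀)/p₁ = 0.094699 / 0.20264 ≈ 0.4673
  upper = min{1, (1 − p₀)/p₁} = 0.89206 / 0.20264 ≈ 4.4021 → capped at 1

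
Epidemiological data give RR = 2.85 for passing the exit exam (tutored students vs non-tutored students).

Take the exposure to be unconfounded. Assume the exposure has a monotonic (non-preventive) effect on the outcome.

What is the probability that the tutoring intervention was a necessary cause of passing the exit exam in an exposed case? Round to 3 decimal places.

Under exogeneity and monotonicity, PN = (RR − 1) / RR = 1 − 1/RR.
PN = (2.85 − 1) / 2.85 = 1.85 / 2.85 ≈ 0.6491

PN ≈ 0.649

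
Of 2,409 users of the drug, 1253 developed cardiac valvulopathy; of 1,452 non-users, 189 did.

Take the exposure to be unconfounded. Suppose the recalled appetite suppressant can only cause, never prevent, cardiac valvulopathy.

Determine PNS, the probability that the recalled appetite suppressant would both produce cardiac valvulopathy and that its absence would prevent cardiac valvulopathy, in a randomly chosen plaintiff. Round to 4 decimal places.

PNS ≈ 0.3900

p₁ = P(outcome | exposed) = 1253/2409 = 0.52013
p₀ = P(outcome | unexposed) = 189/1452 = 0.13017
Under exogeneity and monotonicity, PNS = p₁ − p₀.
PNS = 0.52013 − 0.13017 = 0.38997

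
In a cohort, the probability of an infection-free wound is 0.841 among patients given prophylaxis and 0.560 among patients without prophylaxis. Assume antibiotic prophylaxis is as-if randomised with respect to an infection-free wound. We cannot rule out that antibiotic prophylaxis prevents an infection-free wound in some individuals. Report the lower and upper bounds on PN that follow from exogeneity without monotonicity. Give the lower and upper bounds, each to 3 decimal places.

0.334 ≤ PN ≤ 0.523

Let p₁ = 0.841, p₀ = 0.56.
Under exogeneity alone the bounds on PN are max{0,(p₁−p₀)/p₁} ≤ PN ≤ min{1,(1−p₀)/p₁}.
  lower = (p₁ − p₀)/p₁ = 0.281 / 0.841 ≈ 0.3341
  upper = min{1, (1 − p₀)/p₁} = 0.44 / 0.841 ≈ 0.5232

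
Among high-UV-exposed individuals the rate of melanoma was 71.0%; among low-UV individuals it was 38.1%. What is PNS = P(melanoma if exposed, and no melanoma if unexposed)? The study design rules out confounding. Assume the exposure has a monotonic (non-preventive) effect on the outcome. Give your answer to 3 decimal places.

PNS ≈ 0.329

p₁ = 0.71, p₀ = 0.381.
Under exogeneity and monotonicity, PNS = p₁ − p₀.
PNS = 0.71 − 0.381 = 0.329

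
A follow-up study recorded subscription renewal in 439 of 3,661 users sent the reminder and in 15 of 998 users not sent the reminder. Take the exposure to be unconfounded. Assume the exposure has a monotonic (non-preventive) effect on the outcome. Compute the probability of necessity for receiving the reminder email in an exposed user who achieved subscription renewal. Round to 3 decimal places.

PN ≈ 0.875

p₁ = P(outcome | exposed) = 439/3661 = 0.11991
p₀ = P(outcome | unexposed) = 15/998 = 0.01503
Under exogeneity and monotonicity, PN = (p₁ − p₀) / p₁.
PN = (0.11991 − 0.01503) / 0.11991 = 0.10488 / 0.11991 ≈ 0.8747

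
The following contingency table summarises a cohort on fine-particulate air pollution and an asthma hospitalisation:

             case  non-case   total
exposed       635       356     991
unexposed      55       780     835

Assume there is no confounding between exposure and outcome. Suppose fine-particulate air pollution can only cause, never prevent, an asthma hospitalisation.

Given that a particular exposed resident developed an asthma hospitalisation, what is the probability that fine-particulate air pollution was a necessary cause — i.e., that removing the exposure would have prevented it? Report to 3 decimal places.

PN ≈ 0.897

p₁ = P(outcome | exposed) = 635/991 = 0.64077
p₀ = P(outcome | unexposed) = 55/835 = 0.065868
Under exogeneity and monotonicity, PN = (p₁ − p₀)/p₁.
PN = (0.64077 − 0.065868) / 0.64077 ≈ 0.8972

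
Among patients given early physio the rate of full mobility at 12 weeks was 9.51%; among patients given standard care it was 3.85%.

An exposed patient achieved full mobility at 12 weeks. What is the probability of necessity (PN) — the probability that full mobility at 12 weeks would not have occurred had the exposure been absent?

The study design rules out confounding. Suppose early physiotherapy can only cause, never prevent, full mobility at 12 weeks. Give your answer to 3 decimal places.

PN ≈ 0.595

p₁ = 0.0951, p₀ = 0.0385.
Under exogeneity and monotonicity, PN = (p₁ − p₀) / p₁.
PN = (0.0951 − 0.0385) / 0.0951 = 0.0566 / 0.0951 ≈ 0.5952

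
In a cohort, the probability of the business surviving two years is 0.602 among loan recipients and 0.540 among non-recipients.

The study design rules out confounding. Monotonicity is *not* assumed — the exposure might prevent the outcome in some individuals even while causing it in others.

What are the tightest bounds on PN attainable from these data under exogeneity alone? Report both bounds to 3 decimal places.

Let p₁ = 0.602, p₀ = 0.54.
Under exogeneity alone the bounds on PN are max{0,(p₁−p₀)/p₁} ≤ PN ≤ min{1,(1−p₀)/p₁}.
  lower = (p₁ − p₀)/p₁ = 0.062 / 0.602 ≈ 0.1030
  upper = min{1, (1 − p₀)/p₁} = 0.46 / 0.602 ≈ 0.7641

0.103 ≤ PN ≤ 0.764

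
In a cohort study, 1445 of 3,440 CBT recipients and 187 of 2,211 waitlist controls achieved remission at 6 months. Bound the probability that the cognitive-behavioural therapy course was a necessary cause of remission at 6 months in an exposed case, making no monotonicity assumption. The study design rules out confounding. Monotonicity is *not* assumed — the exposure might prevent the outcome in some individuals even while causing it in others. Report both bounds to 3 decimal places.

p₁ = P(outcome | exposed) = 1445/3440 = 0.42006
p₀ = P(outcome | unexposed) = 187/2211 = 0.084577
Under exogeneity alone the bounds on PN are max{0,(p₁−p₀)/p₁} ≤ PN ≤ min{1,(1−p₀)/p₁}.
  lower = (p₁ − p₀)/p₁ = 0.33548 / 0.42006 ≈ 0.7987
  upper = min{1, (1 − p₀)/p₁} = 0.91542 / 0.42006 ≈ 2.1793 → capped at 1

0.799 ≤ PN ≤ 1.000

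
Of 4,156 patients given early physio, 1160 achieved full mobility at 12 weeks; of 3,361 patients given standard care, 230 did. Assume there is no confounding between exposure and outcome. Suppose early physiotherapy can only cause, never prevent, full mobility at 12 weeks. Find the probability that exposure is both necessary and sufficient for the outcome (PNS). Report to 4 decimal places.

PNS ≈ 0.2107

p₁ = P(outcome | exposed) = 1160/4156 = 0.27911
p₀ = P(outcome | unexposed) = 230/3361 = 0.068432
Under exogeneity and monotonicity, PNS = p₁ − p₀.
PNS = 0.27911 − 0.068432 = 0.21068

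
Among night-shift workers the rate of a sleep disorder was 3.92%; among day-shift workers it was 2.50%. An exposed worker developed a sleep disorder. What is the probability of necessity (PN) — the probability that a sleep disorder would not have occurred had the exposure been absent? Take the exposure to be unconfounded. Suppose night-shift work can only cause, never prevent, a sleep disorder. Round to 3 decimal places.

PN ≈ 0.362

p₁ = 0.0392, p₀ = 0.025.
Under exogeneity and monotonicity, PN = (p₁ − p₀) / p₁.
PN = (0.0392 − 0.025) / 0.0392 = 0.0142 / 0.0392 ≈ 0.3622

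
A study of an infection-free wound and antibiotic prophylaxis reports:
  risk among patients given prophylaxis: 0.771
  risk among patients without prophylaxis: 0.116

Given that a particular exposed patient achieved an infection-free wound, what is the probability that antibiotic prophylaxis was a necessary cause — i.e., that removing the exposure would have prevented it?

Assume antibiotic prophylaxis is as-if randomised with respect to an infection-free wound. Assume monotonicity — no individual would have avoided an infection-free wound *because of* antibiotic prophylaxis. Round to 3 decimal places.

Let p₁ = 0.771, p₀ = 0.116.
Under exogeneity and monotonicity, PN = (p₁ − p₀) / p₁.
PN = (0.771 − 0.116) / 0.771 = 0.655 / 0.771 ≈ 0.8495

PN ≈ 0.850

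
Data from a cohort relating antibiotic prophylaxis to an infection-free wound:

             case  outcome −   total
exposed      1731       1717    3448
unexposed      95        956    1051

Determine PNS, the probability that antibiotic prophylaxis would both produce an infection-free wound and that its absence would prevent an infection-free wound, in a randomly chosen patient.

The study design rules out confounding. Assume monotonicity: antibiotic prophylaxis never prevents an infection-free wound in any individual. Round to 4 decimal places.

p₁ = P(outcome | exposed) = 1731/3448 = 0.50203
p₀ = P(outcome | unexposed) = 95/1051 = 0.09039
Under exogeneity and monotonicity, PNS = p₁ − p₀.
PNS = 0.50203 − 0.09039 = 0.41164

PNS ≈ 0.4116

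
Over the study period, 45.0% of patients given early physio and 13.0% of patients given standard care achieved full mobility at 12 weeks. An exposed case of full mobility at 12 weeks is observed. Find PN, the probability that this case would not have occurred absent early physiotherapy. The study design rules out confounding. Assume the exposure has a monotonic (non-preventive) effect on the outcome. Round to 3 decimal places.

p₁ = 0.45, p₀ = 0.13.
Under exogeneity and monotonicity, PN = (p₁ − p₀) / p₁.
PN = (0.45 − 0.13) / 0.45 = 0.32 / 0.45 ≈ 0.7111

PN ≈ 0.711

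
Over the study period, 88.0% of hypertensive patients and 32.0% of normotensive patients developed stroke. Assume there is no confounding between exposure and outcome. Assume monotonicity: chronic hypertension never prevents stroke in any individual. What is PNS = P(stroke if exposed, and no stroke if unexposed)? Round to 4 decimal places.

PNS ≈ 0.5600

p₁ = 0.88, p₀ = 0.32.
Under exogeneity and monotonicity, PNS = p₁ − p₀.
PNS = 0.88 − 0.32 = 0.56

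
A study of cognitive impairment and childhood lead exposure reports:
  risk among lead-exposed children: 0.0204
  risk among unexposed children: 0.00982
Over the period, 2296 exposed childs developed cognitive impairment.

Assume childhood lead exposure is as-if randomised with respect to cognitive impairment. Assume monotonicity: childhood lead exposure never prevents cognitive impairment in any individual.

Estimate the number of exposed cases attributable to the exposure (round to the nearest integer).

about 1191 cases

Let p₁ = 0.0204, p₀ = 0.00982.
PN = (p₁ − p₀)/p₁ = (0.0204 − 0.00982) / 0.0204 ≈ 0.51863.
Attributable cases ≈ PN × (exposed cases) = 0.51863 × 2296 ≈ 1190.77.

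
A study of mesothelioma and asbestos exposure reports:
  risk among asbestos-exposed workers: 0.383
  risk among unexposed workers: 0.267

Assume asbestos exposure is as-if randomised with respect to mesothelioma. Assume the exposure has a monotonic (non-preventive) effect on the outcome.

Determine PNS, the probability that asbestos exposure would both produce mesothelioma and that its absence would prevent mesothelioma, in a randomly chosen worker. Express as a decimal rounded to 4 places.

PNS ≈ 0.1160

Let p₁ = 0.383, p₀ = 0.267.
Under exogeneity and monotonicity, PNS = p₁ − p₀.
PNS = 0.383 − 0.267 = 0.116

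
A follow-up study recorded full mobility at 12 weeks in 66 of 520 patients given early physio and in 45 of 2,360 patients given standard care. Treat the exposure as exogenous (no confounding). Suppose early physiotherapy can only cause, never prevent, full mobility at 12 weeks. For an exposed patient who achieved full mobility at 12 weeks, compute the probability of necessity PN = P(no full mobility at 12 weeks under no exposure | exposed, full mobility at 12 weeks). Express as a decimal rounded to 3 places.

p₁ = P(outcome | exposed) = 66/520 = 0.12692
p₀ = P(outcome | unexposed) = 45/2360 = 0.019068
Under exogeneity and monotonicity, PN = (p₁ − p₀) / p₁.
PN = (0.12692 − 0.019068) / 0.12692 = 0.10786 / 0.12692 ≈ 0.8498

PN ≈ 0.850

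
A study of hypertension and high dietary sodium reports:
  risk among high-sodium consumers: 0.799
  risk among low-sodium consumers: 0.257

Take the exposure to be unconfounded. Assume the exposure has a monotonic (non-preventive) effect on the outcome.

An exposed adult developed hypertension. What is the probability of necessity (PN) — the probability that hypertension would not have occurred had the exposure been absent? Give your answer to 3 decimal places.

Let p₁ = 0.799, p₀ = 0.257.
Under exogeneity and monotonicity, PN = (p₁ − p₀) / p₁.
PN = (0.799 − 0.257) / 0.799 = 0.542 / 0.799 ≈ 0.6783

PN ≈ 0.678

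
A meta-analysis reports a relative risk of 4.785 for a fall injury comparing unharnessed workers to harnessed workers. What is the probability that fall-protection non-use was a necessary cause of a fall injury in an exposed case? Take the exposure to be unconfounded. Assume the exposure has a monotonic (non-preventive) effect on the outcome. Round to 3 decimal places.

Under exogeneity and monotonicity, PN = (RR − 1) / RR = 1 − 1/RR.
PN = (4.785 − 1) / 4.785 = 3.785 / 4.785 ≈ 0.7910

PN ≈ 0.791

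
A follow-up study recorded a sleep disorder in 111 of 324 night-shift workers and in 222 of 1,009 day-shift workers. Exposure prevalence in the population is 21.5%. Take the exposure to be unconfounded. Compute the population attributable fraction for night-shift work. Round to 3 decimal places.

p₁ = P(outcome | exposed) = 111/324 = 0.34259
p₀ = P(outcome | unexposed) = 222/1009 = 0.22002
Overall risk P(Y=1) = π·p₁ + (1−π)·p₀ = 0.215×0.34259 + 0.785×0.22002 = 0.24637.
Under exogeneity, PAF = [P(Y=1) − p₀] / P(Y=1).
PAF = (0.24637 − 0.22002) / 0.24637 ≈ 0.1070

PAF ≈ 0.107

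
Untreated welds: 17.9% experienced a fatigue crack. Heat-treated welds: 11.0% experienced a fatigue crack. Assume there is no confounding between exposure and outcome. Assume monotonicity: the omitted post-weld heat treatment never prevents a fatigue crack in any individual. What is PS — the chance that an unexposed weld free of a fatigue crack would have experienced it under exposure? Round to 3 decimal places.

PS ≈ 0.078

p₁ = 0.179, p₀ = 0.11.
Under exogeneity and monotonicity, PS = (p₁ − p₀) / (1 − p₀).
PS = (0.179 − 0.11) / (1 − 0.11) = 0.069 / 0.89 ≈ 0.0775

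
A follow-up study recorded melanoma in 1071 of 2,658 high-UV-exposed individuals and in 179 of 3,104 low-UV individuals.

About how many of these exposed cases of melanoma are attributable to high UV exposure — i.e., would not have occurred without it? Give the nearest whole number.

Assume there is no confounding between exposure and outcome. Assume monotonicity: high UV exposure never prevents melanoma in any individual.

about 918 cases

p₁ = P(outcome | exposed) = 1071/2658 = 0.40293
p₀ = P(outcome | unexposed) = 179/3104 = 0.057668
PN = (p₁ − p₀)/p₁ = (0.40293 − 0.057668) / 0.40293 ≈ 0.85688.
Attributable cases ≈ PN × (exposed cases) = 0.85688 × 1071 ≈ 917.72.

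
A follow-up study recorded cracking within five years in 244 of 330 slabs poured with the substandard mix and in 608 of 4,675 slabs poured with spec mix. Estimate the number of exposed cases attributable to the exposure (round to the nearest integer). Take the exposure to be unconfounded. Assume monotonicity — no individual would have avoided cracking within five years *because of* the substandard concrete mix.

about 201 cases

p₁ = P(outcome | exposed) = 244/330 = 0.73939
p₀ = P(outcome | unexposed) = 608/4675 = 0.13005
PN = (p₁ − p₀)/p₁ = (0.73939 − 0.13005) / 0.73939 ≈ 0.82411.
Attributable cases ≈ PN × (exposed cases) = 0.82411 × 244 ≈ 201.08.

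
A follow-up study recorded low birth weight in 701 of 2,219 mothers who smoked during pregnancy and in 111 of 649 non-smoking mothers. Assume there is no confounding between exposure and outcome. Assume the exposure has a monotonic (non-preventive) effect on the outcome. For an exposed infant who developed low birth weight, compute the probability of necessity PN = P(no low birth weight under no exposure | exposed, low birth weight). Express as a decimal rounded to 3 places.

p₁ = P(outcome | exposed) = 701/2219 = 0.31591
p₀ = P(outcome | unexposed) = 111/649 = 0.17103
Under exogeneity and monotonicity, PN = (p₁ − p₀) / p₁.
PN = (0.31591 − 0.17103) / 0.31591 = 0.14488 / 0.31591 ≈ 0.4586

PN ≈ 0.459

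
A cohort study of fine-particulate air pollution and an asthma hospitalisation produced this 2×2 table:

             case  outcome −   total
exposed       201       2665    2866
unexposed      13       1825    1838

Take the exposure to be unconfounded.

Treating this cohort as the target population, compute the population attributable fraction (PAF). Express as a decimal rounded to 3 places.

p₁ = P(outcome | exposed) = 201/2866 = 0.070133
p₀ = P(outcome | unexposed) = 13/1838 = 0.0070729
Exposure prevalence π = 2866/4704 = 0.60927; overall risk P(Y=1) = 0.045493.
Under exogeneity, PAF = [P(Y=1) − p₀]/P(Y=1).
PAF = (0.045493 − 0.0070729) / 0.045493 ≈ 0.8445

PAF ≈ 0.845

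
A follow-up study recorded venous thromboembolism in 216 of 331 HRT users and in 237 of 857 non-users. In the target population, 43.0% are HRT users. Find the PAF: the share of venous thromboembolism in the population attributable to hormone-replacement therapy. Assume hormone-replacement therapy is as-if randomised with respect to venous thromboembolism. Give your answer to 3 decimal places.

PAF ≈ 0.369

p₁ = P(outcome | exposed) = 216/331 = 0.65257
p₀ = P(outcome | unexposed) = 237/857 = 0.27655
Overall risk P(Y=1) = π·p₁ + (1−π)·p₀ = 0.43×0.65257 + 0.57×0.27655 = 0.43824.
Under exogeneity, PAF = [P(Y=1) − p₀] / P(Y=1).
PAF = (0.43824 − 0.27655) / 0.43824 ≈ 0.3690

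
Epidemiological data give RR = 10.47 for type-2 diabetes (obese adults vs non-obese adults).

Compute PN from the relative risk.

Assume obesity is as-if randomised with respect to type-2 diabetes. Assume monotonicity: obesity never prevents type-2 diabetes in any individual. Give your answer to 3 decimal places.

PN ≈ 0.904

Under exogeneity and monotonicity, PN = (RR − 1) / RR = 1 − 1/RR.
PN = (10.47 − 1) / 10.47 = 9.47 / 10.47 ≈ 0.9045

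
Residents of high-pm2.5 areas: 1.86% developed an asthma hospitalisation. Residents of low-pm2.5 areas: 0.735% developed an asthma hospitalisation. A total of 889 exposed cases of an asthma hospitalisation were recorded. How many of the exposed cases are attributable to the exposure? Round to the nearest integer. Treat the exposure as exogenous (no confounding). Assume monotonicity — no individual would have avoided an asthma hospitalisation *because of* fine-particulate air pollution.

about 538 cases

p₁ = 0.0186, p₀ = 0.00735.
PN = (p₁ − p₀)/p₁ = (0.0186 − 0.00735) / 0.0186 ≈ 0.60484.
Attributable cases ≈ PN × (exposed cases) = 0.60484 × 889 ≈ 537.70.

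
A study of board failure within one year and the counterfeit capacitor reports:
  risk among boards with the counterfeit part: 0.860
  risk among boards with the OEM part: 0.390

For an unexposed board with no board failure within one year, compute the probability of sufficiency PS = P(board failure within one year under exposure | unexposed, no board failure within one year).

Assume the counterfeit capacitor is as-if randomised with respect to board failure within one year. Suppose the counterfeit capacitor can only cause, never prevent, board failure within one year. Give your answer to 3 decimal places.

PS ≈ 0.770

Let p₁ = 0.86, p₀ = 0.39.
Under exogeneity and monotonicity, PS = (p₁ − p₀) / (1 − p₀).
PS = (0.86 − 0.39) / (1 − 0.39) = 0.47 / 0.61 ≈ 0.7705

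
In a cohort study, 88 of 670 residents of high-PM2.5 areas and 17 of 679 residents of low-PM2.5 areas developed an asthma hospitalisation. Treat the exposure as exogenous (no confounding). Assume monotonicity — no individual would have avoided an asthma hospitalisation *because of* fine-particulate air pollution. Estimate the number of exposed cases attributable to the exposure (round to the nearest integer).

p₁ = P(outcome | exposed) = 88/670 = 0.13134
p₀ = P(outcome | unexposed) = 17/679 = 0.025037
PN = (p₁ − p₀)/p₁ = (0.13134 − 0.025037) / 0.13134 ≈ 0.80938.
Attributable cases ≈ PN × (exposed cases) = 0.80938 × 88 ≈ 71.23.

about 71 cases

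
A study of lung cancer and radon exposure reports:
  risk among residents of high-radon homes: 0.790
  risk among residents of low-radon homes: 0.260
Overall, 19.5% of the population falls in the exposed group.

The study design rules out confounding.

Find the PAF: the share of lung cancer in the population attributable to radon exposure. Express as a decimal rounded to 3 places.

Let p₁ = 0.79, p₀ = 0.26.
Overall risk P(Y=1) = π·p₁ + (1−π)·p₀ = 0.195×0.79 + 0.805×0.26 = 0.36335.
Under exogeneity, PAF = [P(Y=1) − p₀] / P(Y=1).
PAF = (0.36335 − 0.26) / 0.36335 ≈ 0.2844

PAF ≈ 0.284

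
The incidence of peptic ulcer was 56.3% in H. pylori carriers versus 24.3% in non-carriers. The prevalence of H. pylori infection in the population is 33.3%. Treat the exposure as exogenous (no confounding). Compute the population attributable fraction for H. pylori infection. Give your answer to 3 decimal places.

p₁ = 0.563, p₀ = 0.243.
Overall risk P(Y=1) = π·p₁ + (1−π)·p₀ = 0.333×0.563 + 0.667×0.243 = 0.34956.
Under exogeneity, PAF = [P(Y=1) − p₀] / P(Y=1).
PAF = (0.34956 − 0.243) / 0.34956 ≈ 0.3048

PAF ≈ 0.305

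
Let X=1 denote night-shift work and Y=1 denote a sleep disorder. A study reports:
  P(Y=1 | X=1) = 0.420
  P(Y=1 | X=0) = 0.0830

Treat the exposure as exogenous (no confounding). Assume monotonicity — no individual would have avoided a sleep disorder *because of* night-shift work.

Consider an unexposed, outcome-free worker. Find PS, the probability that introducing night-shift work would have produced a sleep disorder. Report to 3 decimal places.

Let p₁ = 0.42, p₀ = 0.083.
Under exogeneity and monotonicity, PS = (p₁ − p₀) / (1 − p₀).
PS = (0.42 − 0.083) / (1 − 0.083) = 0.337 / 0.917 ≈ 0.3675

PS ≈ 0.368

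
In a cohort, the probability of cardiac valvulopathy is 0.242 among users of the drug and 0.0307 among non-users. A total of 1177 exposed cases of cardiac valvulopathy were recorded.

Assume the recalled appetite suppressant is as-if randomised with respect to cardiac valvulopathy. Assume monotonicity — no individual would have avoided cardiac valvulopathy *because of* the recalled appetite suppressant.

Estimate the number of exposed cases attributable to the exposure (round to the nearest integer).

Let p₁ = 0.242, p₀ = 0.0307.
PN = (p₁ − p₀)/p₁ = (0.242 − 0.0307) / 0.242 ≈ 0.87314.
Attributable cases ≈ PN × (exposed cases) = 0.87314 × 1177 ≈ 1027.69.

about 1028 cases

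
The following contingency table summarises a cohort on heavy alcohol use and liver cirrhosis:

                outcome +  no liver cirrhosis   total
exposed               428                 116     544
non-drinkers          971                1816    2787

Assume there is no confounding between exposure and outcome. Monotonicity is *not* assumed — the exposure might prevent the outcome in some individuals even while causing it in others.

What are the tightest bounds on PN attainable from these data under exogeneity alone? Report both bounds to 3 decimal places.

p₁ = P(outcome | exposed) = 428/544 = 0.78676
p₀ = P(outcome | unexposed) = 971/2787 = 0.3484
Under exogeneity alone the bounds on PN are max{0,(p₁−p₀)/p₁} ≤ PN ≤ min{1,(1−p₀)/p₁}.
  lower = (p₁ − p₀)/p₁ = 0.43836 / 0.78676 ≈ 0.5572
  upper = min{1, (1 − p₀)/p₁} = 0.6516 / 0.78676 ≈ 0.8282

0.557 ≤ PN ≤ 0.828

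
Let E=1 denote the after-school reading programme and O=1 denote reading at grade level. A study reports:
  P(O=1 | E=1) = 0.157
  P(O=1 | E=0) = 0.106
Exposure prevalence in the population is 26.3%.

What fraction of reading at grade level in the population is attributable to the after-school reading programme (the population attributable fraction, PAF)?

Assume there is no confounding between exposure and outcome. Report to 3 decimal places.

PAF ≈ 0.112

Let p₁ = 0.157, p₀ = 0.106.
Overall risk P(Y=1) = π·p₁ + (1−π)·p₀ = 0.263×0.157 + 0.737×0.106 = 0.11941.
Under exogeneity, PAF = [P(Y=1) − p₀] / P(Y=1).
PAF = (0.11941 − 0.106) / 0.11941 ≈ 0.1123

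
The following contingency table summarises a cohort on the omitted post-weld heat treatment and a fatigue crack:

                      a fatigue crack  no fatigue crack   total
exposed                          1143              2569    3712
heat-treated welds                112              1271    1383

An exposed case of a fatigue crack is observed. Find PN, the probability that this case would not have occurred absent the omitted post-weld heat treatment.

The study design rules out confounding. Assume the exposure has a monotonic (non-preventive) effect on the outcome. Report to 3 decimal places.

p₁ = P(outcome | exposed) = 1143/3712 = 0.30792
p₀ = P(outcome | unexposed) = 112/1383 = 0.080983
Under exogeneity and monotonicity, PN = (p₁ − p₀) / p₁.
PN = (0.30792 − 0.080983) / 0.30792 = 0.22694 / 0.30792 ≈ 0.7370

PN ≈ 0.737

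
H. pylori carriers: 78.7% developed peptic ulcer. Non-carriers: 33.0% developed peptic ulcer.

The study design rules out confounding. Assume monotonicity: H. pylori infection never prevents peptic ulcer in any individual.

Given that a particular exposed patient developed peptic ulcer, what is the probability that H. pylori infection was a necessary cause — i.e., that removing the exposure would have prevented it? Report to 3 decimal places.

PN ≈ 0.581

p₁ = 0.787, p₀ = 0.33.
Under exogeneity and monotonicity, PN = (p₁ − p₀) / p₁.
PN = (0.787 − 0.33) / 0.787 = 0.457 / 0.787 ≈ 0.5807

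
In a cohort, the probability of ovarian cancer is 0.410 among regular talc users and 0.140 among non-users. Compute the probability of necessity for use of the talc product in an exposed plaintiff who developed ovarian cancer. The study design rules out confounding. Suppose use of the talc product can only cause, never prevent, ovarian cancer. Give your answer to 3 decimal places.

Let p₁ = 0.41, p₀ = 0.14.
Under exogeneity and monotonicity, PN = (p₁ − p₀) / p₁.
PN = (0.41 − 0.14) / 0.41 = 0.27 / 0.41 ≈ 0.6585

PN ≈ 0.659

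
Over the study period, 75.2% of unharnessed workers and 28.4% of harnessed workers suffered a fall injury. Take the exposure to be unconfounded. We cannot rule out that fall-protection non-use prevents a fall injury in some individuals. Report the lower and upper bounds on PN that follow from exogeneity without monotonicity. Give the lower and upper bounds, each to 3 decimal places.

0.622 ≤ PN ≤ 0.952

p₁ = 0.752, p₀ = 0.284.
Under exogeneity alone the bounds on PN are max{0,(p₁−p₀)/p₁} ≤ PN ≤ min{1,(1−p₀)/p₁}.
  lower = (p₁ − p₀)/p₁ = 0.468 / 0.752 ≈ 0.6223
  upper = min{1, (1 − p₀)/p₁} = 0.716 / 0.752 ≈ 0.9521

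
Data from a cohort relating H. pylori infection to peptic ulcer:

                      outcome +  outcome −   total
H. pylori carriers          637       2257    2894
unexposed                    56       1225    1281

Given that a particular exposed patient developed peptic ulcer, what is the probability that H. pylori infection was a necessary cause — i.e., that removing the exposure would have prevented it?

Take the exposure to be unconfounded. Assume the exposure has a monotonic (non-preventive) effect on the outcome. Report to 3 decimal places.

PN ≈ 0.801

p₁ = P(outcome | exposed) = 637/2894 = 0.22011
p₀ = P(outcome | unexposed) = 56/1281 = 0.043716
Under exogeneity and monotonicity, PN = (p₁ − p₀)/p₁.
PN = (0.22011 − 0.043716) / 0.22011 ≈ 0.8014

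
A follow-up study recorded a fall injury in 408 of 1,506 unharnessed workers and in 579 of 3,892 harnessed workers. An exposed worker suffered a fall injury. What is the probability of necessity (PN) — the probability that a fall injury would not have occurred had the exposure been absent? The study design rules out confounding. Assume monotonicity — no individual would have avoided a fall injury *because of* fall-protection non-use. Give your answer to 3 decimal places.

PN ≈ 0.451

p₁ = P(outcome | exposed) = 408/1506 = 0.27092
p₀ = P(outcome | unexposed) = 579/3892 = 0.14877
Under exogeneity and monotonicity, PN = (p₁ − p₀) / p₁.
PN = (0.27092 − 0.14877) / 0.27092 = 0.12215 / 0.27092 ≈ 0.4509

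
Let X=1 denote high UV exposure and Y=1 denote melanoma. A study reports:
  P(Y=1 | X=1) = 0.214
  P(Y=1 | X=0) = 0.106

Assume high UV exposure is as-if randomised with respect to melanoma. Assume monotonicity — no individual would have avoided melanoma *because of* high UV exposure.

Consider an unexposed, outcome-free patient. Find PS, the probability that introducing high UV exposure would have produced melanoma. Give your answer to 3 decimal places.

Let p₁ = 0.214, p₀ = 0.106.
Under exogeneity and monotonicity, PS = (p₁ − p₀) / (1 − p₀).
PS = (0.214 − 0.106) / (1 − 0.106) = 0.108 / 0.894 ≈ 0.1208

PS ≈ 0.121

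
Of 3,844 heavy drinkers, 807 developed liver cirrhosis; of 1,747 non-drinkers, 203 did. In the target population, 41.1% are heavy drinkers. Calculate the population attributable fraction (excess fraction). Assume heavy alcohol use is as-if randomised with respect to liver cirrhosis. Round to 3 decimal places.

p₁ = P(outcome | exposed) = 807/3844 = 0.20994
p₀ = P(outcome | unexposed) = 203/1747 = 0.1162
Overall risk P(Y=1) = π·p₁ + (1−π)·p₀ = 0.411×0.20994 + 0.589×0.1162 = 0.15473.
Under exogeneity, PAF = [P(Y=1) − p₀] / P(Y=1).
PAF = (0.15473 − 0.1162) / 0.15473 ≈ 0.2490

PAF ≈ 0.249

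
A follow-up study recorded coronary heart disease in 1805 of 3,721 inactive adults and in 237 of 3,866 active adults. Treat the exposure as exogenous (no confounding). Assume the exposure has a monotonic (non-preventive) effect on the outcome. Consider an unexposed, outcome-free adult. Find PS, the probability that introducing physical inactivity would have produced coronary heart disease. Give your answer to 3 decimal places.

p₁ = P(outcome | exposed) = 1805/3721 = 0.48508
p₀ = P(outcome | unexposed) = 237/3866 = 0.061304
Under exogeneity and monotonicity, PS = (p₁ − p₀) / (1 − p₀).
PS = (0.48508 − 0.061304) / (1 − 0.061304) = 0.42378 / 0.9387 ≈ 0.4515

PS ≈ 0.451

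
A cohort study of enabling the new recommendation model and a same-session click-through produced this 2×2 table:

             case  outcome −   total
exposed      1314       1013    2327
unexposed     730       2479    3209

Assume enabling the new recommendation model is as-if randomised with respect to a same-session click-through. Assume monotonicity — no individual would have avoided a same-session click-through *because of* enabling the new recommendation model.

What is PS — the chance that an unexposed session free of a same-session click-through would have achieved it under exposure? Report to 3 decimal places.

PS ≈ 0.436

p₁ = P(outcome | exposed) = 1314/2327 = 0.56468
p₀ = P(outcome | unexposed) = 730/3209 = 0.22749
Under exogeneity and monotonicity, PS = (p₁ − p₀) / (1 − p₀).
PS = (0.56468 − 0.22749) / (1 − 0.22749) = 0.33719 / 0.77251 ≈ 0.4365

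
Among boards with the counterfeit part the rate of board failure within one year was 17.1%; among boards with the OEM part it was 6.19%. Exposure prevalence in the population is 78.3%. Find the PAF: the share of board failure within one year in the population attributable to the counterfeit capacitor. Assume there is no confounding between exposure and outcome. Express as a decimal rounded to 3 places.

PAF ≈ 0.580

p₁ = 0.171, p₀ = 0.0619.
Overall risk P(Y=1) = π·p₁ + (1−π)·p₀ = 0.783×0.171 + 0.217×0.0619 = 0.14733.
Under exogeneity, PAF = [P(Y=1) − p₀] / P(Y=1).
PAF = (0.14733 − 0.0619) / 0.14733 ≈ 0.5798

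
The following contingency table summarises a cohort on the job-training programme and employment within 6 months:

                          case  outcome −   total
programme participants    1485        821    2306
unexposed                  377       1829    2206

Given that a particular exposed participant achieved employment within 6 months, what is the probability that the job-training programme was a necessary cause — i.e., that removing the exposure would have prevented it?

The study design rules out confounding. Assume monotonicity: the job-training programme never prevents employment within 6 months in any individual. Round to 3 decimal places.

PN ≈ 0.735

p₁ = P(outcome | exposed) = 1485/2306 = 0.64397
p₀ = P(outcome | unexposed) = 377/2206 = 0.1709
Under exogeneity and monotonicity, PN = (p₁ − p₀) / p₁.
PN = (0.64397 − 0.1709) / 0.64397 = 0.47307 / 0.64397 ≈ 0.7346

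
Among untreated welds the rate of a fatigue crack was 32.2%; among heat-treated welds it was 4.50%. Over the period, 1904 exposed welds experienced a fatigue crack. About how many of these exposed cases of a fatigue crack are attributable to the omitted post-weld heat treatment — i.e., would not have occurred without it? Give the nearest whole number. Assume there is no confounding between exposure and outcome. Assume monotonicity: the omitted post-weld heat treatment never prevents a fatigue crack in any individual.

p₁ = 0.322, p₀ = 0.045.
PN = (p₁ − p₀)/p₁ = (0.322 − 0.045) / 0.322 ≈ 0.86025.
Attributable cases ≈ PN × (exposed cases) = 0.86025 × 1904 ≈ 1637.91.

about 1638 cases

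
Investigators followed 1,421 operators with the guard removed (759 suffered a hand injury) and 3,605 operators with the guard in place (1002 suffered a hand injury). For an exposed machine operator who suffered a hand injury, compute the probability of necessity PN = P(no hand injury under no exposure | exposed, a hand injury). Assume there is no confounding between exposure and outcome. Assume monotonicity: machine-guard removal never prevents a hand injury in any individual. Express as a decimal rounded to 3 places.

p₁ = P(outcome | exposed) = 759/1421 = 0.53413
p₀ = P(outcome | unexposed) = 1002/3605 = 0.27795
Under exogeneity and monotonicity, PN = (p₁ − p₀) / p₁.
PN = (0.53413 − 0.27795) / 0.53413 = 0.25618 / 0.53413 ≈ 0.4796

PN ≈ 0.480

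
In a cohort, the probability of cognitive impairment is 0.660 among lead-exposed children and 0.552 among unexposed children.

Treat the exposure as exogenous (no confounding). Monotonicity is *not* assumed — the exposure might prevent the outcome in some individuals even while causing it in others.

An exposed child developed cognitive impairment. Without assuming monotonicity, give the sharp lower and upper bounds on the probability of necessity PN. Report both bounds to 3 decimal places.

Let p₁ = 0.66, p₀ = 0.552.
Under exogeneity alone the bounds on PN are max{0,(p₁−p₀)/p₁} ≤ PN ≤ min{1,(1−p₀)/p₁}.
  lower = (p₁ − p₀)/p₁ = 0.108 / 0.66 ≈ 0.1636
  upper = min{1, (1 − p₀)/p₁} = 0.448 / 0.66 ≈ 0.6788

0.164 ≤ PN ≤ 0.679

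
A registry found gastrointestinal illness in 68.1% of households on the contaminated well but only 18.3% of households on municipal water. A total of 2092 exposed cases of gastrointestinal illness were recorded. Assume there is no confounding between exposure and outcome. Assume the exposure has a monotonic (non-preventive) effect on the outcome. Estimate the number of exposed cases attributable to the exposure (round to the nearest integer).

p₁ = 0.681, p₀ = 0.183.
PN = (p₁ − p₀)/p₁ = (0.681 − 0.183) / 0.681 ≈ 0.73128.
Attributable cases ≈ PN × (exposed cases) = 0.73128 × 2092 ≈ 1529.83.

about 1530 cases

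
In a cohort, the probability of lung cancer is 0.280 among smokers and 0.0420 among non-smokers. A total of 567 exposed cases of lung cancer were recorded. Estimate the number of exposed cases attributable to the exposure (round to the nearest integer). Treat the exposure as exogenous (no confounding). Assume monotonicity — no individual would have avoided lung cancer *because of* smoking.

about 482 cases

Let p₁ = 0.28, p₀ = 0.042.
PN = (p₁ − p₀)/p₁ = (0.28 − 0.042) / 0.28 ≈ 0.85000.
Attributable cases ≈ PN × (exposed cases) = 0.85000 × 567 ≈ 481.95.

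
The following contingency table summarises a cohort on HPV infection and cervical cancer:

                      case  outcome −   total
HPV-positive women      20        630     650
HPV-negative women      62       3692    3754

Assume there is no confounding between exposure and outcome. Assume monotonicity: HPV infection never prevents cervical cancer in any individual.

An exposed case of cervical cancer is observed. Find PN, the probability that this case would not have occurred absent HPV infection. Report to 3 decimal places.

PN ≈ 0.463

p₁ = P(outcome | exposed) = 20/650 = 0.030769
p₀ = P(outcome | unexposed) = 62/3754 = 0.016516
Under exogeneity and monotonicity, PN = (p₁ − p₀) / p₁.
PN = (0.030769 − 0.016516) / 0.030769 = 0.014254 / 0.030769 ≈ 0.4632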